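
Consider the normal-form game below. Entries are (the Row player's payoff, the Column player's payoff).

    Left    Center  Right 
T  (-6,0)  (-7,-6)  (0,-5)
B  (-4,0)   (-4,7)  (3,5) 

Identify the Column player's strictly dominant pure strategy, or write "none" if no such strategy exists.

none

Left fails to dominate Center at B (0<7).
Center fails to dominate Left at T (-6<0).
Right fails to dominate Left at T (-5<0).
No single strategy dominates all the others.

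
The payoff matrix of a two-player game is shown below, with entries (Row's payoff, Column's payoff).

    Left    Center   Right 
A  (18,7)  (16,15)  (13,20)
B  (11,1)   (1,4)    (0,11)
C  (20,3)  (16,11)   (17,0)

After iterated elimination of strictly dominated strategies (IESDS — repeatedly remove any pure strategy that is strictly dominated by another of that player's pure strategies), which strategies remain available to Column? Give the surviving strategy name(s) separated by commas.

Row's strategy B is strictly dominated by A (Left: 18>11, Center: 16>1, Right: 13>0) and is removed.
Column Left is eliminated: Center beats it against every remaining row (A: 15>7, C: 11>3).
Among the remaining strategies, none is strictly dominated by another pure strategy of the same player, so the elimination stops.
Surviving strategies — Row: {A, C}; Column: {Center, Right}.

Center, Right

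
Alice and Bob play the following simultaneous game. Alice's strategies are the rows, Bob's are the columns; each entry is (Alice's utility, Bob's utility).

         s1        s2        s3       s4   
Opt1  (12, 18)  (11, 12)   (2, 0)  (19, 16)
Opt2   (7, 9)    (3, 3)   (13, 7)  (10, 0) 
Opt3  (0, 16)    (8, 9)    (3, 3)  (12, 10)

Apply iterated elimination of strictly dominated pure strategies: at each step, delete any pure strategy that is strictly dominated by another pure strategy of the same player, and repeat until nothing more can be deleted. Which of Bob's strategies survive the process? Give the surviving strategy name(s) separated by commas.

Column s2 is eliminated: s1 beats it against every remaining row (Opt1: 18>12, Opt2: 9>3, Opt3: 16>9).
For Bob, s1 strictly dominates s3 on the remaining rows (Opt1: 18>0, Opt2: 9>7, Opt3: 16>3); eliminate s3.
Row Opt2 is eliminated: Opt1 beats it against every remaining column (s1: 12>7, s4: 19>10).
Alice's strategy Opt3 is strictly dominated by Opt1 (s1: 12>0, s4: 19>12) and is removed.
Bob's strategy s4 is strictly dominated by s1 (Opt1: 18>16) and is removed.
Among the remaining strategies, none is strictly dominated by another pure strategy of the same player, so the elimination stops.
Surviving strategies — Alice: {Opt1}; Bob: {s1}.

s1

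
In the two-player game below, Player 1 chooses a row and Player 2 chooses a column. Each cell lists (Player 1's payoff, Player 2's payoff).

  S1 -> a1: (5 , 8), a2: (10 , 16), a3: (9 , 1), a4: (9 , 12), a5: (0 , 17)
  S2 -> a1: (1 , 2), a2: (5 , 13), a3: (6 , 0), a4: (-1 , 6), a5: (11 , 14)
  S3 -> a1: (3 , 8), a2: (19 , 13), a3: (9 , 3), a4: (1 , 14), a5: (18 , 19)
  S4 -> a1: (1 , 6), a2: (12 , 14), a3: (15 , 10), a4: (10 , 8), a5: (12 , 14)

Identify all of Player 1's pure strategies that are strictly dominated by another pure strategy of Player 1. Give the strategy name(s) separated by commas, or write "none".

S1 is not dominated — it holds its own against S2 at a1 (5>1); S3 at a1 (5>3); S4 at a1 (5>1).
S2: dominated, since S3 does at least as well everywhere (a1: 3>1, a2: 19>5, a3: 9>6, a4: 1>-1, a5: 18>11).
Nothing dominates S3: S1 at a2 (19>10); S2 at a1 (3>1); S4 at a1 (3>1).
Nothing dominates S4: S1 at a2 (12>10); S2 at a1 (1=1); S3 at a3 (15>9).

S2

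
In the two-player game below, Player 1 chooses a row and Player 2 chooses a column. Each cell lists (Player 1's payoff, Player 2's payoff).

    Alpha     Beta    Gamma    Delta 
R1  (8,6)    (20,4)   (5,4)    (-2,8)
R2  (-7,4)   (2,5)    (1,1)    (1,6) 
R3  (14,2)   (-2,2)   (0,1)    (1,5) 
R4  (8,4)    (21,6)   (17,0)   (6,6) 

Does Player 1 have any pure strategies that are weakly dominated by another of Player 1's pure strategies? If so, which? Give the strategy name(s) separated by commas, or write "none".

R1 is weakly dominated by R4 (Alpha: 8=8, Beta: 21>20, Gamma: 17>5, Delta: 6>-2).
R4 weakly dominates R2 — Alpha: 8>-7, Beta: 21>2, Gamma: 17>1, Delta: 6>1.
R3 is not dominated — it holds its own against R1 at Alpha (14>8); R2 at Alpha (14>-7); R4 at Alpha (14>8).
R4 is not dominated — it holds its own against R1 at Beta (21>20); R2 at Alpha (8>-7); R3 at Beta (21>-2).

R1, R2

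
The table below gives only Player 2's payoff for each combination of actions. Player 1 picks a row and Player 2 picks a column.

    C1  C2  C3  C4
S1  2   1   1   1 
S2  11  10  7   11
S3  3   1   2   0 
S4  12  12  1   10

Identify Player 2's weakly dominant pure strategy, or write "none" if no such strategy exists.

C1 vs C2: S1: 2>1, S2: 11>10, S3: 3>1, S4: 12=12.
C1 vs C3: S1: 2>1, S2: 11>7, S3: 3>2, S4: 12>1.
C1 vs C4: S1: 2>1, S2: 11=11, S3: 3>0, S4: 12>10.
C1 is at least as good as every other strategy against every opponent action, so it is weakly dominant.

C1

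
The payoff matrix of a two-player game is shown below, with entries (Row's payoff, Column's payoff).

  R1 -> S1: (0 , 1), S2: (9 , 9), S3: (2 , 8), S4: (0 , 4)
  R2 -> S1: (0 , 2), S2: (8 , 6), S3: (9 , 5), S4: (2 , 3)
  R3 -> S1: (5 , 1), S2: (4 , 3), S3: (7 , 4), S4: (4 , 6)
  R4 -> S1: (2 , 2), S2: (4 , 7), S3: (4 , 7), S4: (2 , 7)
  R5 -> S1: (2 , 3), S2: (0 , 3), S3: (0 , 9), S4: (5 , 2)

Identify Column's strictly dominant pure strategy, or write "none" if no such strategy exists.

S1 fails to dominate S2 at R1 (1<9).
S2 fails to dominate S1 at R5 (3=3).
S3 fails to dominate S2 at R1 (8<9).
S4 fails to dominate S1 at R5 (2<3).
No single strategy dominates all the others.

none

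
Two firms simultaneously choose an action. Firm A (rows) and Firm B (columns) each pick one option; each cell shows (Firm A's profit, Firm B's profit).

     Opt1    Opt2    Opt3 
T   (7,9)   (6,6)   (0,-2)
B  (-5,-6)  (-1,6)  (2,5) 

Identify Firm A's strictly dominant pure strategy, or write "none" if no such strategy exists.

none

T fails to dominate B at Opt3 (0<2).
B fails to dominate T at Opt1 (-5<7).
No single strategy dominates all the others.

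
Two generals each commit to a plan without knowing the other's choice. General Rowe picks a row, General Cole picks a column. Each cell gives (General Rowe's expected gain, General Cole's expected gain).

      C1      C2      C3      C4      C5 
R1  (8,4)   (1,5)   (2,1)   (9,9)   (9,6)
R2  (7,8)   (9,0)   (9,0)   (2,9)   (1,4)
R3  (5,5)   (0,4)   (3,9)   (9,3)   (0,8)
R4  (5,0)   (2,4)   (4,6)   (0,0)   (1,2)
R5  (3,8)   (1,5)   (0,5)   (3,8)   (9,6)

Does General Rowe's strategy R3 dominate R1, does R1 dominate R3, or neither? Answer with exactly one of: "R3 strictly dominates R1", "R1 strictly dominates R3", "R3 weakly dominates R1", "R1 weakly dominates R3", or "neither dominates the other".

Compare R3 to R1 across each opponent action: C1: 5<8, C2: 0<1, C3: 3>2, C4: 9=9, C5: 0<9.
R3 does better at C3 but worse at C1, C2, C5; neither strategy dominates the other.

neither dominates the other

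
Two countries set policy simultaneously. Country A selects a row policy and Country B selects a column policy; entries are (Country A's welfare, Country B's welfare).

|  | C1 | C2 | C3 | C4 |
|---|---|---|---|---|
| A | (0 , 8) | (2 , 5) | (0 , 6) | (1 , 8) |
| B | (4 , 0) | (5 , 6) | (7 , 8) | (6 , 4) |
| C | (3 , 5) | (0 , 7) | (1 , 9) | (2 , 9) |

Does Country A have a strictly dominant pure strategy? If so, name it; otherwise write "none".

B vs A: C1: 4>0, C2: 5>2, C3: 7>0, C4: 6>1.
B vs C: C1: 4>3, C2: 5>0, C3: 7>1, C4: 6>2.
B strictly beats every other strategy against every opponent action, so it is strictly dominant.

B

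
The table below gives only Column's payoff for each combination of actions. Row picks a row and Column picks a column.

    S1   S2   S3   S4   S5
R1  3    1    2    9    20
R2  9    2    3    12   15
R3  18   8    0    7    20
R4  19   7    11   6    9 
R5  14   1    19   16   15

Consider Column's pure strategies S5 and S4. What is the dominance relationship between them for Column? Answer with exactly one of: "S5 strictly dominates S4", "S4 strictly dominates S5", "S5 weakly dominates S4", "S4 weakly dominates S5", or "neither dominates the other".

neither dominates the other

Compare S5 to S4 across each opponent action: R1: 20>9, R2: 15>12, R3: 20>7, R4: 9>6, R5: 15<16.
S5 does better at R1, R2, R3, R4 but worse at R5; neither strategy dominates the other.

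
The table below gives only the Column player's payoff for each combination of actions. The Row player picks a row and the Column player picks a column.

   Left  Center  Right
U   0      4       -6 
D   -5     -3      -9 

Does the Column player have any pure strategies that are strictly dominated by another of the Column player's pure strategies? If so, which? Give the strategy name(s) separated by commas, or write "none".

Left, Right

Left is strictly dominated by Center (U: 4>0, D: -3>-5).
Center: no other strategy beats it everywhere (Left at U (4>0); Right at U (4>-6)).
Left strictly dominates Right — U: 0>-6, D: -5>-9.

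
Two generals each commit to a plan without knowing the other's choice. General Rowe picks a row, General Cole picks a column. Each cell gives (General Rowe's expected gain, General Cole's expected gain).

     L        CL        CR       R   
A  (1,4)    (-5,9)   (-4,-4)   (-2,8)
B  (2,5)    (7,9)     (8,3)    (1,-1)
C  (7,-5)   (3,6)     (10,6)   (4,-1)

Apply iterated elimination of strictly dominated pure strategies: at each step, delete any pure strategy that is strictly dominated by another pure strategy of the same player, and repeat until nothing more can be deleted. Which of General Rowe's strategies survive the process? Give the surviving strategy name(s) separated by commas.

B, C

Row A is eliminated: B beats it against every remaining column (L: 2>1, CL: 7>-5, CR: 8>-4, R: 1>-2).
Column L is eliminated: CL beats it against every remaining row (B: 9>5, C: 6>-5).
For General Cole, CL strictly dominates R on the remaining rows (B: 9>-1, C: 6>-1); eliminate R.
Among the remaining strategies, none is strictly dominated by another pure strategy of the same player, so the elimination stops.
Surviving strategies — General Rowe: {B, C}; General Cole: {CL, CR}.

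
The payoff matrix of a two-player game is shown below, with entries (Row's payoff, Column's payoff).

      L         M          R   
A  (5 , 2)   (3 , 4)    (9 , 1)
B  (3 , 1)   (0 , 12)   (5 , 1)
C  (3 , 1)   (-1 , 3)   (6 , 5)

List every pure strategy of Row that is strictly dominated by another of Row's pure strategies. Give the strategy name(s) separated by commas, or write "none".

Nothing dominates A: B at L (5>3); C at L (5>3).
B is strictly dominated by A (L: 5>3, M: 3>0, R: 9>5).
A strictly dominates C — L: 5>3, M: 3>-1, R: 9>6.

B, C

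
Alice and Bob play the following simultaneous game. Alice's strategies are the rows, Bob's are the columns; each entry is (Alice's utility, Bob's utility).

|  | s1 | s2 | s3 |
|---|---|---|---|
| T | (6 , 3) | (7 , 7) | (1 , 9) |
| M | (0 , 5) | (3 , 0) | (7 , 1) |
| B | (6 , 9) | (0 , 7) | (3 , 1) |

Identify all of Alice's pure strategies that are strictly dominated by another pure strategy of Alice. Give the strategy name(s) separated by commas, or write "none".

none

Nothing dominates T: M at s1 (6>0); B at s1 (6=6).
Nothing dominates M: T at s3 (7>1); B at s2 (3>0).
B: no other strategy beats it everywhere (T at s1 (6=6); M at s1 (6>0)).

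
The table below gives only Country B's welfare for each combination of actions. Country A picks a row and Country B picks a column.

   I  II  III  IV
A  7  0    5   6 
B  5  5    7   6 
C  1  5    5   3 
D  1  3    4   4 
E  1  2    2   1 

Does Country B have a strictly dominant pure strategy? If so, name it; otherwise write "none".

none

I fails to dominate II at B (5=5).
II fails to dominate I at A (0<7).
III fails to dominate I at A (5<7).
IV fails to dominate I at A (6<7).
No single strategy dominates all the others.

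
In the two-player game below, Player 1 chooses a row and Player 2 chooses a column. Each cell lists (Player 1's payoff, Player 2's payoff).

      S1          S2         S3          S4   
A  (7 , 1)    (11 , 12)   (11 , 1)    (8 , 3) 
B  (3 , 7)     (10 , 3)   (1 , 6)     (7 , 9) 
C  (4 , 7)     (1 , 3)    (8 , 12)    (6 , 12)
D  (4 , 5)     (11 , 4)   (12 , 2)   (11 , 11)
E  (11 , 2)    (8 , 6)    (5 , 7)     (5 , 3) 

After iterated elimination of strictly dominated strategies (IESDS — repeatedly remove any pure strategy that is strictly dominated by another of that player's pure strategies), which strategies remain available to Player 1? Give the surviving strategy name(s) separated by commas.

Player 1's strategy B is strictly dominated by A (S1: 7>3, S2: 11>10, S3: 11>1, S4: 8>7) and is removed.
Player 1's strategy C is strictly dominated by A (S1: 7>4, S2: 11>1, S3: 11>8, S4: 8>6) and is removed.
Column S1 is eliminated: S4 beats it against every remaining row (A: 3>1, D: 11>5, E: 3>2).
For Player 1, A strictly dominates E on the remaining columns (S2: 11>8, S3: 11>5, S4: 8>5); eliminate E.
Column S3 is eliminated: S2 beats it against every remaining row (A: 12>1, D: 4>2).
Among the remaining strategies, none is strictly dominated by another pure strategy of the same player, so the elimination stops.
Surviving strategies — Player 1: {A, D}; Player 2: {S2, S4}.

A, D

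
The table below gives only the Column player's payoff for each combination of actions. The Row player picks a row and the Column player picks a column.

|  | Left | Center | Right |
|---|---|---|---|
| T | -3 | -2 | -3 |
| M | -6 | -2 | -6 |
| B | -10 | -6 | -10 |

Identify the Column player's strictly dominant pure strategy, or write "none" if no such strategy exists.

Center vs Left: T: -2>-3, M: -2>-6, B: -6>-10.
Center vs Right: T: -2>-3, M: -2>-6, B: -6>-10.
Center strictly beats every other strategy against every opponent action, so it is strictly dominant.

Center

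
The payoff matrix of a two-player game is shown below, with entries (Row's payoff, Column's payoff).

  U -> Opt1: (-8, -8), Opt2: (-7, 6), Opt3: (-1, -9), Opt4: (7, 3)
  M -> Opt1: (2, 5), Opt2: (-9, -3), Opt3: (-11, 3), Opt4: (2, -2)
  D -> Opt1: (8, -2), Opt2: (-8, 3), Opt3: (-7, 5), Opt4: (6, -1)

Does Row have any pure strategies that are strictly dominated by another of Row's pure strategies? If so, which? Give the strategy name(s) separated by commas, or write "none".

U is not dominated — it holds its own against M at Opt2 (-7>-9); D at Opt2 (-7>-8).
D strictly dominates M — Opt1: 8>2, Opt2: -8>-9, Opt3: -7>-11, Opt4: 6>2.
D: no other strategy beats it everywhere (U at Opt1 (8>-8); M at Opt1 (8>2)).

M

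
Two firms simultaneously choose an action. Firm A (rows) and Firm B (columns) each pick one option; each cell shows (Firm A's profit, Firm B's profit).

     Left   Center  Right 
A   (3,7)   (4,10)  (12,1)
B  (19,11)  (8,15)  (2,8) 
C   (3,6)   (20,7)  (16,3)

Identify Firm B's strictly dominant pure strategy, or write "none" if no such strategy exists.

Center

Center vs Left: A: 10>7, B: 15>11, C: 7>6.
Center vs Right: A: 10>1, B: 15>8, C: 7>3.
Center strictly beats every other strategy against every opponent action, so it is strictly dominant.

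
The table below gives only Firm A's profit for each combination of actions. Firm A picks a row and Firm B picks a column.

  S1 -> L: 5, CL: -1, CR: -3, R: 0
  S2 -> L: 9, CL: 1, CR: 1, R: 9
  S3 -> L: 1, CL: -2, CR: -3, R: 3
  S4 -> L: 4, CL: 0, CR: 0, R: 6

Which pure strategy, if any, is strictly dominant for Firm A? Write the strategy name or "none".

S2 vs S1: L: 9>5, CL: 1>-1, CR: 1>-3, R: 9>0.
S2 vs S3: L: 9>1, CL: 1>-2, CR: 1>-3, R: 9>3.
S2 vs S4: L: 9>4, CL: 1>0, CR: 1>0, R: 9>6.
S2 strictly beats every other strategy against every opponent action, so it is strictly dominant.

S2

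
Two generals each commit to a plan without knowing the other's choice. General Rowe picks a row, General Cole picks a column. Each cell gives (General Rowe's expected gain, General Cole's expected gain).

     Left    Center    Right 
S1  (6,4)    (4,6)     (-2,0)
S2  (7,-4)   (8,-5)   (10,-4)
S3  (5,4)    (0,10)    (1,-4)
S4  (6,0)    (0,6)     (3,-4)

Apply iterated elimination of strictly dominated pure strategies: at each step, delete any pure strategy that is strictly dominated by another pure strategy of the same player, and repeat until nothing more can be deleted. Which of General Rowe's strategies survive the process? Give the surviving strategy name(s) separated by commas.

S2

Row S1 is eliminated: S2 beats it against every remaining column (Left: 7>6, Center: 8>4, Right: 10>-2).
Row S3 is eliminated: S2 beats it against every remaining column (Left: 7>5, Center: 8>0, Right: 10>1).
General Rowe's strategy S4 is strictly dominated by S2 (Left: 7>6, Center: 8>0, Right: 10>3) and is removed.
For General Cole, Left strictly dominates Center on the remaining rows (S2: -4>-5); eliminate Center.
Among the remaining strategies, none is strictly dominated by another pure strategy of the same player, so the elimination stops.
Surviving strategies — General Rowe: {S2}; General Cole: {Left, Right}.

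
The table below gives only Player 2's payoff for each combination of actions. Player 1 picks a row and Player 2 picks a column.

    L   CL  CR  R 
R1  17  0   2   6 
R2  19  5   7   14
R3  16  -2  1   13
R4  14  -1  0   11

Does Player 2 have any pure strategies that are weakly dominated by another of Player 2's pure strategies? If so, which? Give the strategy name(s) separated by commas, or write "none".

L: no other strategy beats it everywhere (CL at R1 (17>0); CR at R1 (17>2); R at R1 (17>6)).
CL is weakly dominated by L (R1: 17>0, R2: 19>5, R3: 16>-2, R4: 14>-1).
L weakly dominates CR — R1: 17>2, R2: 19>7, R3: 16>1, R4: 14>0.
R: dominated, since L does at least as well everywhere (R1: 17>6, R2: 19>14, R3: 16>13, R4: 14>11).

CL, CR, R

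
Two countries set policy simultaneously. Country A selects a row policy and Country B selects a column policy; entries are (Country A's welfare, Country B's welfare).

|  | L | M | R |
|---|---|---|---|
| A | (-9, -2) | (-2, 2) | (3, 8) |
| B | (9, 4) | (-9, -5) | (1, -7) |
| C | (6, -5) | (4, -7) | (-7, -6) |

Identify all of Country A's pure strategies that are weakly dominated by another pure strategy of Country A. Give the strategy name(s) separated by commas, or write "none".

none

A is not dominated — it holds its own against B at M (-2>-9); C at R (3>-7).
B: no other strategy beats it everywhere (A at L (9>-9); C at L (9>6)).
C: no other strategy beats it everywhere (A at L (6>-9); B at M (4>-9)).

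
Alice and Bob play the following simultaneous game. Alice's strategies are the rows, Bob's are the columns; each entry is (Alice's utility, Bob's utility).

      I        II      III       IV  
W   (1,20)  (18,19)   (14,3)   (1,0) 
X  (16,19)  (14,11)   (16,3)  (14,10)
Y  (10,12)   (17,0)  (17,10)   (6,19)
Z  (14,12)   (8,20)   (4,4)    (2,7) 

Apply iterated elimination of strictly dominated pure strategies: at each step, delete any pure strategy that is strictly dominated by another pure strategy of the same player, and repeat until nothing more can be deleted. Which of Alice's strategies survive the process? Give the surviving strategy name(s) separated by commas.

X

For Alice, X strictly dominates Z on the remaining columns (I: 16>14, II: 14>8, III: 16>4, IV: 14>2); eliminate Z.
Bob's strategy II is strictly dominated by I (W: 20>19, X: 19>11, Y: 12>0) and is removed.
Alice's strategy W is strictly dominated by X (I: 16>1, III: 16>14, IV: 14>1) and is removed.
Bob's strategy III is strictly dominated by I (X: 19>3, Y: 12>10) and is removed.
Row Y is eliminated: X beats it against every remaining column (I: 16>10, IV: 14>6).
For Bob, I strictly dominates IV on the remaining rows (X: 19>10); eliminate IV.
Among the remaining strategies, none is strictly dominated by another pure strategy of the same player, so the elimination stops.
Surviving strategies — Alice: {X}; Bob: {I}.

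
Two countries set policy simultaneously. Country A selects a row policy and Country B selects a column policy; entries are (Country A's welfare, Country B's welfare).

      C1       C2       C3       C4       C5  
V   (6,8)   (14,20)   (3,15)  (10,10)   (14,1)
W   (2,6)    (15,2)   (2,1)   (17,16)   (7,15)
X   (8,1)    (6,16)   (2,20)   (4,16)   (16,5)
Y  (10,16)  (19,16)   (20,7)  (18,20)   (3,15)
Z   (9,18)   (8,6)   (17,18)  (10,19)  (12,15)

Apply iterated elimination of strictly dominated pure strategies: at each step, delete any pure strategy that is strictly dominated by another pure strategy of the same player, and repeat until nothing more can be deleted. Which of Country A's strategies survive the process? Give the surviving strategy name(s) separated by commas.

Column C1 is eliminated: C4 beats it against every remaining row (V: 10>8, W: 16>6, X: 16>1, Y: 20>16, Z: 19>18).
Column C5 is eliminated: C4 beats it against every remaining row (V: 10>1, W: 16>15, X: 16>5, Y: 20>15, Z: 19>15).
Row V is eliminated: Y beats it against every remaining column (C2: 19>14, C3: 20>3, C4: 18>10).
For Country A, Y strictly dominates W on the remaining columns (C2: 19>15, C3: 20>2, C4: 18>17); eliminate W.
Country A's strategy X is strictly dominated by Y (C2: 19>6, C3: 20>2, C4: 18>4) and is removed.
For Country A, Y strictly dominates Z on the remaining columns (C2: 19>8, C3: 20>17, C4: 18>10); eliminate Z.
Column C2 is eliminated: C4 beats it against every remaining row (Y: 20>16).
Country B's strategy C3 is strictly dominated by C4 (Y: 20>7) and is removed.
Among the remaining strategies, none is strictly dominated by another pure strategy of the same player, so the elimination stops.
Surviving strategies — Country A: {Y}; Country B: {C4}.

Y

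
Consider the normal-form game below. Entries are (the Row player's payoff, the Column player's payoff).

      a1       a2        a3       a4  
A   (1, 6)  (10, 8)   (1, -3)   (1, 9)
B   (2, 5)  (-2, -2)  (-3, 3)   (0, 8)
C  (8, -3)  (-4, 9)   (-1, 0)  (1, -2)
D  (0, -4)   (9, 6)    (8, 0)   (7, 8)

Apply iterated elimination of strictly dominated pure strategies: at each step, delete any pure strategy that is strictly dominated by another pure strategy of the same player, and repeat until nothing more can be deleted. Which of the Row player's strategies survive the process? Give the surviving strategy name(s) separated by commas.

Column a1 is eliminated: a4 beats it against every remaining row (A: 9>6, B: 8>5, C: -2>-3, D: 8>-4).
Row B is eliminated: A beats it against every remaining column (a2: 10>-2, a3: 1>-3, a4: 1>0).
The Row player's strategy C is strictly dominated by D (a2: 9>-4, a3: 8>-1, a4: 7>1) and is removed.
For the Column player, a4 strictly dominates a2 on the remaining rows (A: 9>8, D: 8>6); eliminate a2.
Row A is eliminated: D beats it against every remaining column (a3: 8>1, a4: 7>1).
For the Column player, a4 strictly dominates a3 on the remaining rows (D: 8>0); eliminate a3.
Among the remaining strategies, none is strictly dominated by another pure strategy of the same player, so the elimination stops.
Surviving strategies — the Row player: {D}; the Column player: {a4}.

D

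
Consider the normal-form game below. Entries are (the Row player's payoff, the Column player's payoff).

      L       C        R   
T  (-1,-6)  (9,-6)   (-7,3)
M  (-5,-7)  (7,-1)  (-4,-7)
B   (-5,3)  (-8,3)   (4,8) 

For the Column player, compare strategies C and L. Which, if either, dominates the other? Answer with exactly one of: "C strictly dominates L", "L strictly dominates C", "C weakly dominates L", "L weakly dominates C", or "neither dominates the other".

C weakly dominates L

C's payoffs vs L's, by the Row player's action — T: -6=-6, M: -1>-7, B: 3=3.
C is at least as good everywhere and strictly better somewhere (tied only at T, B), so C weakly but not strictly dominates L.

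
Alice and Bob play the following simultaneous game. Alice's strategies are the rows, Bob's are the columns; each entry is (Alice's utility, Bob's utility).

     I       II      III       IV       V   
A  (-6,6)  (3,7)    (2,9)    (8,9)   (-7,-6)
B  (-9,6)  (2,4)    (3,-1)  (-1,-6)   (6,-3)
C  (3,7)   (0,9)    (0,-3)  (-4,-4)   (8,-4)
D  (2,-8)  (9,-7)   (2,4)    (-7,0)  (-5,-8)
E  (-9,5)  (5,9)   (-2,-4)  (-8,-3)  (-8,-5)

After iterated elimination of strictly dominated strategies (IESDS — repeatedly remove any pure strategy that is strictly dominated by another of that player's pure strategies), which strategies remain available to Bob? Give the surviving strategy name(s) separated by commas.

Row E is eliminated: D beats it against every remaining column (I: 2>-9, II: 9>5, III: 2>-2, IV: -7>-8, V: -5>-8).
Bob's strategy V is strictly dominated by II (A: 7>-6, B: 4>-3, C: 9>-4, D: -7>-8) and is removed.
Among the remaining strategies, none is strictly dominated by another pure strategy of the same player, so the elimination stops.
Surviving strategies — Alice: {A, B, C, D}; Bob: {I, II, III, IV}.

I, II, III, IV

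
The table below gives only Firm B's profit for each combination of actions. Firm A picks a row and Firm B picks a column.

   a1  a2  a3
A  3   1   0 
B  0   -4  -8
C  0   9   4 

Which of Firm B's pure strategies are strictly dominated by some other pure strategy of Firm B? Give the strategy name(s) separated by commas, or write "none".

a3

a1: no other strategy beats it everywhere (a2 at A (3>1); a3 at A (3>0)).
Nothing dominates a2: a1 at C (9>0); a3 at A (1>0).
a3 is strictly dominated by a2 (A: 1>0, B: -4>-8, C: 9>4).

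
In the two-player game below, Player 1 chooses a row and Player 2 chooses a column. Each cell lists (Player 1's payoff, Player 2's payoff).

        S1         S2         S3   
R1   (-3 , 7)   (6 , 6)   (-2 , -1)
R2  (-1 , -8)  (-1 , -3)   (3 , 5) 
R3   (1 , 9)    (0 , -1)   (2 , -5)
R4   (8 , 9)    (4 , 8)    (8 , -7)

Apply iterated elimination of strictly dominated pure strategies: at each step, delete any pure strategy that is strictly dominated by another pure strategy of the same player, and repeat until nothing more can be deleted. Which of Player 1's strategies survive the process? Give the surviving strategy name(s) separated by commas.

For Player 1, R4 strictly dominates R2 on the remaining columns (S1: 8>-1, S2: 4>-1, S3: 8>3); eliminate R2.
Player 1's strategy R3 is strictly dominated by R4 (S1: 8>1, S2: 4>0, S3: 8>2) and is removed.
For Player 2, S1 strictly dominates S2 on the remaining rows (R1: 7>6, R4: 9>8); eliminate S2.
Row R1 is eliminated: R4 beats it against every remaining column (S1: 8>-3, S3: 8>-2).
Player 2's strategy S3 is strictly dominated by S1 (R4: 9>-7) and is removed.
Among the remaining strategies, none is strictly dominated by another pure strategy of the same player, so the elimination stops.
Surviving strategies — Player 1: {R4}; Player 2: {S1}.

R4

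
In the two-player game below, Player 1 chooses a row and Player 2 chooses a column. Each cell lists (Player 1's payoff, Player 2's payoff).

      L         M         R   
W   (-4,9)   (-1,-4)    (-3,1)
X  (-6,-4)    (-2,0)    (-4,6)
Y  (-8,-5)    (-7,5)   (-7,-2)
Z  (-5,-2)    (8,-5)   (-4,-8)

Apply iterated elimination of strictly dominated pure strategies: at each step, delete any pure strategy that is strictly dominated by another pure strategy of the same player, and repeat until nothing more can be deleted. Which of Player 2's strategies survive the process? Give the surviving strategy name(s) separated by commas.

L

Row X is eliminated: W beats it against every remaining column (L: -4>-6, M: -1>-2, R: -3>-4).
Player 1's strategy Y is strictly dominated by W (L: -4>-8, M: -1>-7, R: -3>-7) and is removed.
For Player 2, L strictly dominates M on the remaining rows (W: 9>-4, Z: -2>-5); eliminate M.
For Player 1, W strictly dominates Z on the remaining columns (L: -4>-5, R: -3>-4); eliminate Z.
Player 2's strategy R is strictly dominated by L (W: 9>1) and is removed.
Among the remaining strategies, none is strictly dominated by another pure strategy of the same player, so the elimination stops.
Surviving strategies — Player 1: {W}; Player 2: {L}.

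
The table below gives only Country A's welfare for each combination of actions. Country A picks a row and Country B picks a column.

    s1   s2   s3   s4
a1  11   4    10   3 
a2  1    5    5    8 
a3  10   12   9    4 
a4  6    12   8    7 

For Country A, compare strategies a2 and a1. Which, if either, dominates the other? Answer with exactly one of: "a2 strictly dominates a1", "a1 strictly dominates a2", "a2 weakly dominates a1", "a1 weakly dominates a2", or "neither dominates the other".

Compare a2 to a1 across each opponent action: s1: 1<11, s2: 5>4, s3: 5<10, s4: 8>3.
a2 does better at s2, s4 but worse at s1, s3; neither strategy dominates the other.

neither dominates the other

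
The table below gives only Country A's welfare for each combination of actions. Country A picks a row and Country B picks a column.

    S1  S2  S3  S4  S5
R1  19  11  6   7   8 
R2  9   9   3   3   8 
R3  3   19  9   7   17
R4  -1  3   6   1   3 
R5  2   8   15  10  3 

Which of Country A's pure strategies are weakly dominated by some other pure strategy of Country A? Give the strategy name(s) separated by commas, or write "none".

R1: no other strategy beats it everywhere (R2 at S1 (19>9); R3 at S1 (19>3); R4 at S1 (19>-1); R5 at S1 (19>2)).
R2 is weakly dominated by R1 (S1: 19>9, S2: 11>9, S3: 6>3, S4: 7>3, S5: 8=8).
Nothing dominates R3: R1 at S2 (19>11); R2 at S2 (19>9); R4 at S1 (3>-1); R5 at S1 (3>2).
R4 is weakly dominated by R1 (S1: 19>-1, S2: 11>3, S3: 6=6, S4: 7>1, S5: 8>3).
Nothing dominates R5: R1 at S3 (15>6); R2 at S3 (15>3); R3 at S3 (15>9); R4 at S1 (2>-1).

R2, R4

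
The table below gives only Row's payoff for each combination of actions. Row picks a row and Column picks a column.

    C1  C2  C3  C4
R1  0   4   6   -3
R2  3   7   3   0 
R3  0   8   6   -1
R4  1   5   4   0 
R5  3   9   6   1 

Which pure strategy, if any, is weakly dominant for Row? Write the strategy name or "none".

R5 vs R1: C1: 3>0, C2: 9>4, C3: 6=6, C4: 1>-3.
R5 vs R2: C1: 3=3, C2: 9>7, C3: 6>3, C4: 1>0.
R5 vs R3: C1: 3>0, C2: 9>8, C3: 6=6, C4: 1>-1.
R5 vs R4: C1: 3>1, C2: 9>5, C3: 6>4, C4: 1>0.
R5 is at least as good as every other strategy against every opponent action, so it is weakly dominant.

R5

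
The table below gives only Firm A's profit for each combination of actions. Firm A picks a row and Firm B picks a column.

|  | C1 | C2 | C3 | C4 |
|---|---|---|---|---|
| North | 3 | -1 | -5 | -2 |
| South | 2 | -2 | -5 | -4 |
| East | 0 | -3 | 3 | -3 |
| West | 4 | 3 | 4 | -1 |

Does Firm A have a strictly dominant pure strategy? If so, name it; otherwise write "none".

West vs North: C1: 4>3, C2: 3>-1, C3: 4>-5, C4: -1>-2.
West vs South: C1: 4>2, C2: 3>-2, C3: 4>-5, C4: -1>-4.
West vs East: C1: 4>0, C2: 3>-3, C3: 4>3, C4: -1>-3.
West strictly beats every other strategy against every opponent action, so it is strictly dominant.

West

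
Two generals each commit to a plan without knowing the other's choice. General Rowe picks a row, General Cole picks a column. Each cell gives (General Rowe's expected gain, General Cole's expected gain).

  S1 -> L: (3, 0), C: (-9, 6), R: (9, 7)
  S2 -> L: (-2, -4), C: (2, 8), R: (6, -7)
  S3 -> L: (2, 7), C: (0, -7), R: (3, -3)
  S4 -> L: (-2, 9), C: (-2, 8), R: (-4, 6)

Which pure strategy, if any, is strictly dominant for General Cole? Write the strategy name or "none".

none

L fails to dominate C at S1 (0<6).
C fails to dominate L at S3 (-7<7).
R fails to dominate L at S2 (-7<-4).
No single strategy dominates all the others.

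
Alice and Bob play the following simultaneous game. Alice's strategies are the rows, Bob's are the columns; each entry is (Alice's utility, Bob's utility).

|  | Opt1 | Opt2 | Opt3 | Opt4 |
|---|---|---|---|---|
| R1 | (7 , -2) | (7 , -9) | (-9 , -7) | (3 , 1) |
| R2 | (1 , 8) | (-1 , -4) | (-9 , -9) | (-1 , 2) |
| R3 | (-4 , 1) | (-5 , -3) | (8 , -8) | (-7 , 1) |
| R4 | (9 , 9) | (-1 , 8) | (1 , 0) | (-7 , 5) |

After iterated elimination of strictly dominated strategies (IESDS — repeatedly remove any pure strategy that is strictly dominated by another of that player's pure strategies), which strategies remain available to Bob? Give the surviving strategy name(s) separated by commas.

Opt1, Opt4

Bob's strategy Opt2 is strictly dominated by Opt1 (R1: -2>-9, R2: 8>-4, R3: 1>-3, R4: 9>8) and is removed.
Bob's strategy Opt3 is strictly dominated by Opt1 (R1: -2>-7, R2: 8>-9, R3: 1>-8, R4: 9>0) and is removed.
Alice's strategy R2 is strictly dominated by R1 (Opt1: 7>1, Opt4: 3>-1) and is removed.
Alice's strategy R3 is strictly dominated by R1 (Opt1: 7>-4, Opt4: 3>-7) and is removed.
Among the remaining strategies, none is strictly dominated by another pure strategy of the same player, so the elimination stops.
Surviving strategies — Alice: {R1, R4}; Bob: {Opt1, Opt4}.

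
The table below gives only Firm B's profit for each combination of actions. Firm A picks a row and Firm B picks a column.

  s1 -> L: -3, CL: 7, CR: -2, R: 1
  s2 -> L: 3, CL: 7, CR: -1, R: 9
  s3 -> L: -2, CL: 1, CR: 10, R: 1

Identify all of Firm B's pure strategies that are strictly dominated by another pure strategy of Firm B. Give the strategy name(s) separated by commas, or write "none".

L

L: dominated, since CL does at least as well everywhere (s1: 7>-3, s2: 7>3, s3: 1>-2).
Nothing dominates CL: L at s1 (7>-3); CR at s1 (7>-2); R at s1 (7>1).
CR: no other strategy beats it everywhere (L at s1 (-2>-3); CL at s3 (10>1); R at s3 (10>1)).
Nothing dominates R: L at s1 (1>-3); CL at s2 (9>7); CR at s1 (1>-2).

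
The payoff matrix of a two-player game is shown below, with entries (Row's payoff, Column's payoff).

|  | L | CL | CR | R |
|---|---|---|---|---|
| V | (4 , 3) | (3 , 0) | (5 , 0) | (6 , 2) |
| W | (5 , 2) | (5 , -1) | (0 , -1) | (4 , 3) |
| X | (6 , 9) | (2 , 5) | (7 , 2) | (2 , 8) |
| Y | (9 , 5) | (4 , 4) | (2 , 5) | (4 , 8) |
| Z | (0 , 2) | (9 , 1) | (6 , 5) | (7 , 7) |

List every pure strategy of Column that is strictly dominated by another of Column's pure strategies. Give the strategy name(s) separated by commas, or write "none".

L is not dominated — it holds its own against CL at V (3>0); CR at V (3>0); R at V (3>2).
L strictly dominates CL — V: 3>0, W: 2>-1, X: 9>5, Y: 5>4, Z: 2>1.
CR is strictly dominated by R (V: 2>0, W: 3>-1, X: 8>2, Y: 8>5, Z: 7>5).
R: no other strategy beats it everywhere (L at W (3>2); CL at V (2>0); CR at V (2>0)).

CL, CR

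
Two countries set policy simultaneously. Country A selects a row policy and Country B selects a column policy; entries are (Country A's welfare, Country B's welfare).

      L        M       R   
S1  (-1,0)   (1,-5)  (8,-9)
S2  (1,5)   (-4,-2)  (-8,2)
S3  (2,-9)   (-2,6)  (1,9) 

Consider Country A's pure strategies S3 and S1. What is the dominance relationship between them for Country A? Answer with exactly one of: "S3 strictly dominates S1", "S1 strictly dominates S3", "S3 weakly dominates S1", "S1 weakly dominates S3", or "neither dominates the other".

neither dominates the other

S3's payoffs vs S1's, by Country B's action — L: 2>-1, M: -2<1, R: 1<8.
S3 does better at L but worse at M, R; neither strategy dominates the other.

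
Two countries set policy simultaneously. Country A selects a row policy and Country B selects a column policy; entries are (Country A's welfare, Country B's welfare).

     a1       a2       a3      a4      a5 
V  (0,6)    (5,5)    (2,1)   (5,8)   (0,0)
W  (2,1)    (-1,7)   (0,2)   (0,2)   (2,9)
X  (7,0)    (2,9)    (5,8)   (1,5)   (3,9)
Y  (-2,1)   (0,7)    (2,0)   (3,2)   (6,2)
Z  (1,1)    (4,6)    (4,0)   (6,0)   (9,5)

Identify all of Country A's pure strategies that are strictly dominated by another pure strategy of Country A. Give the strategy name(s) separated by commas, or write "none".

W, Y

V: no other strategy beats it everywhere (W at a2 (5>-1); X at a2 (5>2); Y at a1 (0>-2); Z at a2 (5>4)).
X strictly dominates W — a1: 7>2, a2: 2>-1, a3: 5>0, a4: 1>0, a5: 3>2.
X is not dominated — it holds its own against V at a1 (7>0); W at a1 (7>2); Y at a1 (7>-2); Z at a1 (7>1).
Y: dominated, since Z does at least as well everywhere (a1: 1>-2, a2: 4>0, a3: 4>2, a4: 6>3, a5: 9>6).
Z is not dominated — it holds its own against V at a1 (1>0); W at a2 (4>-1); X at a2 (4>2); Y at a1 (1>-2).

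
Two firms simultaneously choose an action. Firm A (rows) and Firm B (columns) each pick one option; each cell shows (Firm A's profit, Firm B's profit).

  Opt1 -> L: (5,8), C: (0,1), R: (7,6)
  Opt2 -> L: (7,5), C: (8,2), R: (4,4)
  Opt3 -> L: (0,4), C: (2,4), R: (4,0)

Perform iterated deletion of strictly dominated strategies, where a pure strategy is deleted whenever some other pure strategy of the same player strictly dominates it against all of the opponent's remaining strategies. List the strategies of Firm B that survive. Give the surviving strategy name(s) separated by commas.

L

Firm B's strategy R is strictly dominated by L (Opt1: 8>6, Opt2: 5>4, Opt3: 4>0) and is removed.
Row Opt1 is eliminated: Opt2 beats it against every remaining column (L: 7>5, C: 8>0).
Firm A's strategy Opt3 is strictly dominated by Opt2 (L: 7>0, C: 8>2) and is removed.
Firm B's strategy C is strictly dominated by L (Opt2: 5>2) and is removed.
Among the remaining strategies, none is strictly dominated by another pure strategy of the same player, so the elimination stops.
Surviving strategies — Firm A: {Opt2}; Firm B: {L}.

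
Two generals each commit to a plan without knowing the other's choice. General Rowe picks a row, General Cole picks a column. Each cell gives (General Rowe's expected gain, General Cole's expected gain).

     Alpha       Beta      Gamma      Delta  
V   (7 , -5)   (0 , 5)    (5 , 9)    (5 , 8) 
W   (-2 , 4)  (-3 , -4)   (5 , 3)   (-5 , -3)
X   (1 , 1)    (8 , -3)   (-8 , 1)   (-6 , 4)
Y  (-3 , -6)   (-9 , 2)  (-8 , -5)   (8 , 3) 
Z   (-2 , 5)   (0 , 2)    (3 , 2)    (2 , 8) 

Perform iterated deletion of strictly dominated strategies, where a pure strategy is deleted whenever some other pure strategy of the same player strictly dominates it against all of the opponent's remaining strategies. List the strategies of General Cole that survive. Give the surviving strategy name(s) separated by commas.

Alpha, Gamma, Delta

For General Cole, Delta strictly dominates Beta on the remaining rows (V: 8>5, W: -3>-4, X: 4>-3, Y: 3>2, Z: 8>2); eliminate Beta.
General Rowe's strategy X is strictly dominated by V (Alpha: 7>1, Gamma: 5>-8, Delta: 5>-6) and is removed.
For General Rowe, V strictly dominates Z on the remaining columns (Alpha: 7>-2, Gamma: 5>3, Delta: 5>2); eliminate Z.
Among the remaining strategies, none is strictly dominated by another pure strategy of the same player, so the elimination stops.
Surviving strategies — General Rowe: {V, W, Y}; General Cole: {Alpha, Gamma, Delta}.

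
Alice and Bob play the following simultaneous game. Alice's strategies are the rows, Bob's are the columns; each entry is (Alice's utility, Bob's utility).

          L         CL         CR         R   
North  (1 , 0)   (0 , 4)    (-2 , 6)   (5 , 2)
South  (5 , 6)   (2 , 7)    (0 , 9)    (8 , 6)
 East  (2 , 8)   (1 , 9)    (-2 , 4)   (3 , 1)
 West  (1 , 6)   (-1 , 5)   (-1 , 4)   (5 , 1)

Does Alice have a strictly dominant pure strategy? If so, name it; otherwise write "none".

South vs North: L: 5>1, CL: 2>0, CR: 0>-2, R: 8>5.
South vs East: L: 5>2, CL: 2>1, CR: 0>-2, R: 8>3.
South vs West: L: 5>1, CL: 2>-1, CR: 0>-1, R: 8>5.
South strictly beats every other strategy against every opponent action, so it is strictly dominant.

South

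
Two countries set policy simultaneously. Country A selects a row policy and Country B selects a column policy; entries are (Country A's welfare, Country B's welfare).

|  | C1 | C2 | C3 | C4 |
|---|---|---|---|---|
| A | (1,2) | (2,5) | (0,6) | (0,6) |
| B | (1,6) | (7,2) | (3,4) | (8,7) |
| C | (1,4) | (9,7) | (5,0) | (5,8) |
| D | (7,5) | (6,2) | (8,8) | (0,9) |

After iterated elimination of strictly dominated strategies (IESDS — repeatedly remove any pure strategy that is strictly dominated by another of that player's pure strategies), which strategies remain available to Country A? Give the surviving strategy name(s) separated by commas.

B

For Country B, C4 strictly dominates C1 on the remaining rows (A: 6>2, B: 7>6, C: 8>4, D: 9>5); eliminate C1.
Country A's strategy A is strictly dominated by B (C2: 7>2, C3: 3>0, C4: 8>0) and is removed.
Column C2 is eliminated: C4 beats it against every remaining row (B: 7>2, C: 8>7, D: 9>2).
For Country B, C4 strictly dominates C3 on the remaining rows (B: 7>4, C: 8>0, D: 9>8); eliminate C3.
Country A's strategy C is strictly dominated by B (C4: 8>5) and is removed.
Row D is eliminated: B beats it against every remaining column (C4: 8>0).
Among the remaining strategies, none is strictly dominated by another pure strategy of the same player, so the elimination stops.
Surviving strategies — Country A: {B}; Country B: {C4}.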